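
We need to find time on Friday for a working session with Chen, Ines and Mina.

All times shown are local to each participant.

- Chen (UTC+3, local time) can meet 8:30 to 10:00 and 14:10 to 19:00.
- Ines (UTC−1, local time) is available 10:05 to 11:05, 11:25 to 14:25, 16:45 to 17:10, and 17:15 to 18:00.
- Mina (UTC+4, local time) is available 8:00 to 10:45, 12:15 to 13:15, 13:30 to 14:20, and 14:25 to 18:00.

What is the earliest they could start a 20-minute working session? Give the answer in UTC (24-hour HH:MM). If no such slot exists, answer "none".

Chen → UTC: 05:30–07:00, 11:10–16:00.
Ines → UTC: 11:05–12:05, 12:25–15:25, 17:45–18:10, 18:15–19:00.
Mina → UTC: 04:00–06:45, 08:15–09:15, 09:30–10:20, 10:25–14:00.
Chen ∩ Ines: 11:10–12:05, 12:25–15:25.
Chen ∩ Ines ∩ Mina: 11:10–12:05, 12:25–14:00.
Windows ≥ 20 min: 11:10–12:05, 12:25–14:00.
Earliest such window starts at 11:10.

11:10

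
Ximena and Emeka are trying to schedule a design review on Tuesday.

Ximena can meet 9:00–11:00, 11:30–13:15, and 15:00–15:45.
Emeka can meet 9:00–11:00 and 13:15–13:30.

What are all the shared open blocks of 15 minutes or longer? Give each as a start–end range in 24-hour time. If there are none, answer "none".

Ximena ∩ Emeka: 09:00–11:00.
Windows ≥ 15 min: 09:00–11:00.

09:00–11:00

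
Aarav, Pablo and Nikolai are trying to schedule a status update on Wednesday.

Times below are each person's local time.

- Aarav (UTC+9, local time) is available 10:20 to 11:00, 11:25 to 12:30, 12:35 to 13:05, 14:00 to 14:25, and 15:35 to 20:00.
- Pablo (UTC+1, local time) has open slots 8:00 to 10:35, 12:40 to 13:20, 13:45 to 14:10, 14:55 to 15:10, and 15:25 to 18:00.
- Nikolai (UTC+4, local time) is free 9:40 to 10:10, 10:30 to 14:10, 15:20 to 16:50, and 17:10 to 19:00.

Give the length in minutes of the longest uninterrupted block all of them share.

Aarav → UTC: 01:20–02:00, 02:25–03:30, 03:35–04:05, 05:00–05:25, 06:35–11:00.
Pablo → UTC: 07:00–09:35, 11:40–12:20, 12:45–13:10, 13:55–14:10, 14:25–17:00.
Nikolai → UTC: 05:40–06:10, 06:30–10:10, 11:20–12:50, 13:10–15:00.
Aarav ∩ Pablo: 07:00–09:35.
Aarav ∩ Pablo ∩ Nikolai: 07:00–09:35.
Single common window of 155 minutes.

155 minutes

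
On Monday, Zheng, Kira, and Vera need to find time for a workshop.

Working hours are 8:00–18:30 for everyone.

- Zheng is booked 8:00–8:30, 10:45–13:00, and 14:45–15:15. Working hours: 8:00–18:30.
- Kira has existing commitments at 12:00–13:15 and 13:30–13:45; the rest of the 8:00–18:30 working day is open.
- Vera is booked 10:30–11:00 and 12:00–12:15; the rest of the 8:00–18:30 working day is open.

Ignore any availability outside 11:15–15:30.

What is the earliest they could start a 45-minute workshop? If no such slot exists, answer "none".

Zheng free within 08:00–18:30: 08:30–10:45, 13:00–14:45, 15:15–18:30.
Kira free within 08:00–18:30: 08:00–12:00, 13:15–13:30, 13:45–18:30.
Vera free within 08:00–18:30: 08:00–10:30, 11:00–12:00, 12:15–18:30.
Zheng ∩ Kira: 08:30–10:45, 13:15–13:30, 13:45–14:45, 15:15–18:30.
Zheng ∩ Kira ∩ Vera: 08:30–10:30, 13:15–13:30, 13:45–14:45, 15:15–18:30.
Restricted to 11:15–15:30: 13:15–13:30, 13:45–14:45, 15:15–15:30.
Windows ≥ 45 min: 13:45–14:45.
Earliest such window starts at 13:45.

13:45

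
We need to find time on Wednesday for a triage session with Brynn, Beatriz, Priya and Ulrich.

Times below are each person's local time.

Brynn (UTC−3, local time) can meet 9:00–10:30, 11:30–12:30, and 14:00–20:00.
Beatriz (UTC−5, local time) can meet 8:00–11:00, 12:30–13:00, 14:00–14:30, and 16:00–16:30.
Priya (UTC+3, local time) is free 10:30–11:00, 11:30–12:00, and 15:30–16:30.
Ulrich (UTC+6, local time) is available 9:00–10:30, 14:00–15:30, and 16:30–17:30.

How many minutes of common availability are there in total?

Brynn → UTC: 12:00–13:30, 14:30–15:30, 17:00–23:00.
Beatriz → UTC: 13:00–16:00, 17:30–18:00, 19:00–19:30, 21:00–21:30.
Priya → UTC: 07:30–08:00, 08:30–09:00, 12:30–13:30.
Ulrich → UTC: 03:00–04:30, 08:00–09:30, 10:30–11:30.
Brynn ∩ Beatriz: 13:00–13:30, 14:30–15:30, 17:30–18:00, 19:00–19:30, 21:00–21:30.
Brynn ∩ Beatriz ∩ Priya: 13:00–13:30.
Brynn ∩ Beatriz ∩ Priya ∩ Ulrich: (none).
Total common minutes: 0.

0 minutes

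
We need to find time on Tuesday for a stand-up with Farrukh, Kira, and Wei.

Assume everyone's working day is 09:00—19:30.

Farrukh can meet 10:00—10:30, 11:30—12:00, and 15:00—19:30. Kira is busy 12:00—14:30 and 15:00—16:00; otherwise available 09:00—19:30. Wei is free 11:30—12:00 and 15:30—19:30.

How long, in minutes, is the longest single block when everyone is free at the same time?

Kira free within 09:00–19:30: 09:00–12:00, 14:30–15:00, 16:00–19:30.
Farrukh ∩ Kira: 10:00–10:30, 11:30–12:00, 16:00–19:30.
Farrukh ∩ Kira ∩ Wei: 11:30–12:00, 16:00–19:30.
Common window lengths: 30, 210 min; longest is 210.

210 minutes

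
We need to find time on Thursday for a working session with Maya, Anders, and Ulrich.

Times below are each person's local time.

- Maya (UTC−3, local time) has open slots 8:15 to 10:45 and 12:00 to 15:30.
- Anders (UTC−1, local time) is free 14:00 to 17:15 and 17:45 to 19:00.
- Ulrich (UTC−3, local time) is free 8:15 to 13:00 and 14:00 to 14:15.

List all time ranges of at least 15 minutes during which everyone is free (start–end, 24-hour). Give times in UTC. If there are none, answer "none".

15:00–16:00, 17:00–17:15

Maya → UTC: 11:15–13:45, 15:00–18:30.
Anders → UTC: 15:00–18:15, 18:45–20:00.
Ulrich → UTC: 11:15–16:00, 17:00–17:15.
Maya ∩ Anders: 15:00–18:15.
Maya ∩ Anders ∩ Ulrich: 15:00–16:00, 17:00–17:15.
Windows ≥ 15 min: 15:00–16:00, 17:00–17:15.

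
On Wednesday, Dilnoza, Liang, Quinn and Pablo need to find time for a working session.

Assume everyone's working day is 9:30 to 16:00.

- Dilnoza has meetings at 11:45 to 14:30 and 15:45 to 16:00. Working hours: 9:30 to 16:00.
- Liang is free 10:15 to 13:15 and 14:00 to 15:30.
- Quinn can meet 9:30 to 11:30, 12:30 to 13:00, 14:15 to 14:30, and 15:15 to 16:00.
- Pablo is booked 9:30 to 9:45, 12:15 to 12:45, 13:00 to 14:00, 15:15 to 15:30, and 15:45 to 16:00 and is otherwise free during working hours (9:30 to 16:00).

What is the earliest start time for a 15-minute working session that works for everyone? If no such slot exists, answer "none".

10:15

Dilnoza free within 09:30–16:00: 09:30–11:45, 14:30–15:45.
Pablo free within 09:30–16:00: 09:45–12:15, 12:45–13:00, 14:00–15:15, 15:30–15:45.
Dilnoza ∩ Liang: 10:15–11:45, 14:30–15:30.
Dilnoza ∩ Liang ∩ Quinn: 10:15–11:30, 15:15–15:30.
Dilnoza ∩ Liang ∩ Quinn ∩ Pablo: 10:15–11:30.
Windows ≥ 15 min: 10:15–11:30.
Earliest such window starts at 10:15.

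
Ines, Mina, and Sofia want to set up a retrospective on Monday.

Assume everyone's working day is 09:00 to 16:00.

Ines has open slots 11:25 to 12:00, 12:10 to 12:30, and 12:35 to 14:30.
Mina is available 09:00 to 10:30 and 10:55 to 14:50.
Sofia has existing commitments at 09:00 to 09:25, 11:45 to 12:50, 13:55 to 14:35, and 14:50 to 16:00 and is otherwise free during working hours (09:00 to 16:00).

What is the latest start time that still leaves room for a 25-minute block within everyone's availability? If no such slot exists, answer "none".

13:30

Sofia free within 09:00–16:00: 09:25–11:45, 12:50–13:55, 14:35–14:50.
Ines ∩ Mina: 11:25–12:00, 12:10–12:30, 12:35–14:30.
Ines ∩ Mina ∩ Sofia: 11:25–11:45, 12:50–13:55.
Windows ≥ 25 min: 12:50–13:55.
Latest start in the last window 12:50–13:55 is 13:55 − 25 min = 13:30.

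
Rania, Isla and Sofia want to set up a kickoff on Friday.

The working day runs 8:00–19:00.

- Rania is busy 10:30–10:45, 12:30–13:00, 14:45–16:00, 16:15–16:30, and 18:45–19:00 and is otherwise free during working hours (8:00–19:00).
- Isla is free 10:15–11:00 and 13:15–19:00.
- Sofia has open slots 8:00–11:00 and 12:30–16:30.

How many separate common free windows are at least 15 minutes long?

4

Rania free within 08:00–19:00: 08:00–10:30, 10:45–12:30, 13:00–14:45, 16:00–16:15, 16:30–18:45.
Rania ∩ Isla: 10:15–10:30, 10:45–11:00, 13:15–14:45, 16:00–16:15, 16:30–18:45.
Rania ∩ Isla ∩ Sofia: 10:15–10:30, 10:45–11:00, 13:15–14:45, 16:00–16:15.
Windows ≥ 15 min: 10:15–10:30, 10:45–11:00, 13:15–14:45, 16:00–16:15.
That's 4 windows.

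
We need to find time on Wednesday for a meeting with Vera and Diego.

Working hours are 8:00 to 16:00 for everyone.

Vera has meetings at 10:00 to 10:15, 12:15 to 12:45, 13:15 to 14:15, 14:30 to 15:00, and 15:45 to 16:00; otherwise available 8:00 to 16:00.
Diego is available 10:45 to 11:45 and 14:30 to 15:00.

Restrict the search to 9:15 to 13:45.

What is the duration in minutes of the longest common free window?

Vera free within 08:00–16:00: 08:00–10:00, 10:15–12:15, 12:45–13:15, 14:15–14:30, 15:00–15:45.
Vera ∩ Diego: 10:45–11:45.
Restricted to 09:15–13:45: 10:45–11:45.
Single common window of 60 minutes.

60 minutes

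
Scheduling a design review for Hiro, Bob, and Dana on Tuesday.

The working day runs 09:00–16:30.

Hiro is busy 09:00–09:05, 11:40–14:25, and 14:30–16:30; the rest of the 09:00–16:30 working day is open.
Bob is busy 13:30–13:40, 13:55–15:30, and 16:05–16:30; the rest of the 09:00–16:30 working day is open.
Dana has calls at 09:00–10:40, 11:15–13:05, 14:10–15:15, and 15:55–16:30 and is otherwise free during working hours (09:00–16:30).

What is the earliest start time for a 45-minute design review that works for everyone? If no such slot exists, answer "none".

Hiro free within 09:00–16:30: 09:05–11:40, 14:25–14:30.
Bob free within 09:00–16:30: 09:00–13:30, 13:40–13:55, 15:30–16:05.
Dana free within 09:00–16:30: 10:40–11:15, 13:05–14:10, 15:15–15:55.
Hiro ∩ Bob: 09:05–11:40.
Hiro ∩ Bob ∩ Dana: 10:40–11:15.
Windows ≥ 45 min: (none).

none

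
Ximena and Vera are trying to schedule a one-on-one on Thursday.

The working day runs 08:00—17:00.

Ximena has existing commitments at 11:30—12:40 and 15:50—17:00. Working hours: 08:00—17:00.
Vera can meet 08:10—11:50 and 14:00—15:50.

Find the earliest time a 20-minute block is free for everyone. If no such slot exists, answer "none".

Ximena free within 08:00–17:00: 08:00–11:30, 12:40–15:50.
Ximena ∩ Vera: 08:10–11:30, 14:00–15:50.
Windows ≥ 20 min: 08:10–11:30, 14:00–15:50.
Earliest such window starts at 08:10.

08:10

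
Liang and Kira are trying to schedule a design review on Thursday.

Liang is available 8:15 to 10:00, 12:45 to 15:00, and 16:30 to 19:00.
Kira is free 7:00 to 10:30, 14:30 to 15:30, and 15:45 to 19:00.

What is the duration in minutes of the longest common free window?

150 minutes

Liang ∩ Kira: 08:15–10:00, 14:30–15:00, 16:30–19:00.
Common window lengths: 105, 30, 150 min; longest is 150.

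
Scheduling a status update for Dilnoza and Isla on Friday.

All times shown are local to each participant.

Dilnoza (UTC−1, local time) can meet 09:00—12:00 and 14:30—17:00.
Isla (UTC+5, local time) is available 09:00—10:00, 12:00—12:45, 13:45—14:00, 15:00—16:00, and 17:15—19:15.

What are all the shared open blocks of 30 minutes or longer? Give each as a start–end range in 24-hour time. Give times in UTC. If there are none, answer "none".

Dilnoza → UTC: 10:00–13:00, 15:30–18:00.
Isla → UTC: 04:00–05:00, 07:00–07:45, 08:45–09:00, 10:00–11:00, 12:15–14:15.
Dilnoza ∩ Isla: 10:00–11:00, 12:15–13:00.
Windows ≥ 30 min: 10:00–11:00, 12:15–13:00.

10:00–11:00, 12:15–13:00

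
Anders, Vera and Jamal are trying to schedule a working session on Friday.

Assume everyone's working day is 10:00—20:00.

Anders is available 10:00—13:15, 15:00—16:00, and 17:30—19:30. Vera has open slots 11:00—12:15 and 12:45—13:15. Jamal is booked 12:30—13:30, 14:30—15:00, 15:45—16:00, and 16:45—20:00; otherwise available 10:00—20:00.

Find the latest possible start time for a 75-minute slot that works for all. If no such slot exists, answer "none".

11:00

Jamal free within 10:00–20:00: 10:00–12:30, 13:30–14:30, 15:00–15:45, 16:00–16:45.
Anders ∩ Vera: 11:00–12:15, 12:45–13:15.
Anders ∩ Vera ∩ Jamal: 11:00–12:15.
Windows ≥ 75 min: 11:00–12:15.
Latest start in the last window 11:00–12:15 is 12:15 − 75 min = 11:00.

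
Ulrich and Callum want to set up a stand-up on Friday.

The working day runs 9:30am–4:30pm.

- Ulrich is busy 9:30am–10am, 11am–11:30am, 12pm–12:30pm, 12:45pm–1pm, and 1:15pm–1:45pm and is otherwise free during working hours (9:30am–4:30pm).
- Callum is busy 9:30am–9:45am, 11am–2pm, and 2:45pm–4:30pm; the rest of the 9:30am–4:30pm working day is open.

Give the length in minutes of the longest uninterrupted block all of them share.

60 minutes

Ulrich free within 09:30–16:30: 10:00–11:00, 11:30–12:00, 12:30–12:45, 13:00–13:15, 13:45–16:30.
Callum free within 09:30–16:30: 09:45–11:00, 14:00–14:45.
Ulrich ∩ Callum: 10:00–11:00, 14:00–14:45.
Common window lengths: 60, 45 min; longest is 60.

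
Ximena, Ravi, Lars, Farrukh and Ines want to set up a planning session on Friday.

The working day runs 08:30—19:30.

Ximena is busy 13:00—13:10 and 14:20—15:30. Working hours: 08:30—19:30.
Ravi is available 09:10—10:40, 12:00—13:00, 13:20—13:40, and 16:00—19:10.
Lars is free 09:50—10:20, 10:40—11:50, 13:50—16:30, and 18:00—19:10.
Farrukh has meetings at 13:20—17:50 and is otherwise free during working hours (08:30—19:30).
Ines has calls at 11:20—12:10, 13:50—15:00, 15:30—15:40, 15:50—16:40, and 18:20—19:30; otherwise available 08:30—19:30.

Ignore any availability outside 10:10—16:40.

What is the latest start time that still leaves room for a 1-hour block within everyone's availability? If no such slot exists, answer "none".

Ximena free within 08:30–19:30: 08:30–13:00, 13:10–14:20, 15:30–19:30.
Farrukh free within 08:30–19:30: 08:30–13:20, 17:50–19:30.
Ines free within 08:30–19:30: 08:30–11:20, 12:10–13:50, 15:00–15:30, 15:40–15:50, 16:40–18:20.
Ximena ∩ Ravi: 09:10–10:40, 12:00–13:00, 13:20–13:40, 16:00–19:10.
Ximena ∩ Ravi ∩ Lars: 09:50–10:20, 16:00–16:30, 18:00–19:10.
Ximena ∩ Ravi ∩ Lars ∩ Farrukh: 09:50–10:20, 18:00–19:10.
Ximena ∩ Ravi ∩ Lars ∩ Farrukh ∩ Ines: 09:50–10:20, 18:00–18:20.
Restricted to 10:10–16:40: 10:10–10:20.
Windows ≥ 60 min: (none).

none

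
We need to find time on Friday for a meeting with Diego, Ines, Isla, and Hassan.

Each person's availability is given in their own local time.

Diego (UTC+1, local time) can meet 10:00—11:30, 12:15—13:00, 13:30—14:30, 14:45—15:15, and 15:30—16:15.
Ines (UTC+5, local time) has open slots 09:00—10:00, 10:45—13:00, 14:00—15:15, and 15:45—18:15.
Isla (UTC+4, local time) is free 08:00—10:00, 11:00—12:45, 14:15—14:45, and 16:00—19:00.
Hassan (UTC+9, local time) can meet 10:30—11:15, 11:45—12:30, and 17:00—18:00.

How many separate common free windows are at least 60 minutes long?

Diego → UTC: 09:00–10:30, 11:15–12:00, 12:30–13:30, 13:45–14:15, 14:30–15:15.
Ines → UTC: 04:00–05:00, 05:45–08:00, 09:00–10:15, 10:45–13:15.
Isla → UTC: 04:00–06:00, 07:00–08:45, 10:15–10:45, 12:00–15:00.
Hassan → UTC: 01:30–02:15, 02:45–03:30, 08:00–09:00.
Diego ∩ Ines: 09:00–10:15, 11:15–12:00, 12:30–13:15.
Diego ∩ Ines ∩ Isla: 12:30–13:15.
Diego ∩ Ines ∩ Isla ∩ Hassan: (none).
Windows ≥ 60 min: (none).
That's 0 windows.

0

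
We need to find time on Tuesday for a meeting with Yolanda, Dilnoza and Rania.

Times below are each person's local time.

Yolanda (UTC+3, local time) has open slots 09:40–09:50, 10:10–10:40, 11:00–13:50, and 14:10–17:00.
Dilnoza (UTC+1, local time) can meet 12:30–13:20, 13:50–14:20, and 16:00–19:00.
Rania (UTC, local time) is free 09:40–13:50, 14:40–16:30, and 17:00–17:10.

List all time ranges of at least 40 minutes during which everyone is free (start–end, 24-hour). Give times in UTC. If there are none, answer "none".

11:30–12:20

Yolanda → UTC: 06:40–06:50, 07:10–07:40, 08:00–10:50, 11:10–14:00.
Dilnoza → UTC: 11:30–12:20, 12:50–13:20, 15:00–18:00.
Rania → UTC: 09:40–13:50, 14:40–16:30, 17:00–17:10.
Yolanda ∩ Dilnoza: 11:30–12:20, 12:50–13:20.
Yolanda ∩ Dilnoza ∩ Rania: 11:30–12:20, 12:50–13:20.
Windows ≥ 40 min: 11:30–12:20.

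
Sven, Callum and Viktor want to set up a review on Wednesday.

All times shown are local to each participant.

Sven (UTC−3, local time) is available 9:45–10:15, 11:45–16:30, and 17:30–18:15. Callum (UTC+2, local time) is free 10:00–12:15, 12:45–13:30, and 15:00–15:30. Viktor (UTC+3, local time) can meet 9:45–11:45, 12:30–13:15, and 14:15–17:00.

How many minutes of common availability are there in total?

Sven → UTC: 12:45–13:15, 14:45–19:30, 20:30–21:15.
Callum → UTC: 08:00–10:15, 10:45–11:30, 13:00–13:30.
Viktor → UTC: 06:45–08:45, 09:30–10:15, 11:15–14:00.
Sven ∩ Callum: 13:00–13:15.
Sven ∩ Callum ∩ Viktor: 13:00–13:15.
Total common minutes: 15.

15 minutes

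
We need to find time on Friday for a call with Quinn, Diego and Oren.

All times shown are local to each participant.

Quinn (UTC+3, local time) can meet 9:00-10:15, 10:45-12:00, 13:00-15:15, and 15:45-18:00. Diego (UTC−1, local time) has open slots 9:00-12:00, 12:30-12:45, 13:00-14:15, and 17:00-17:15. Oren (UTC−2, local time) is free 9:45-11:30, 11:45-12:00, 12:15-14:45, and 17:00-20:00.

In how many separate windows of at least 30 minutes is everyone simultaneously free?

Quinn → UTC: 06:00–07:15, 07:45–09:00, 10:00–12:15, 12:45–15:00.
Diego → UTC: 10:00–13:00, 13:30–13:45, 14:00–15:15, 18:00–18:15.
Oren → UTC: 11:45–13:30, 13:45–14:00, 14:15–16:45, 19:00–22:00.
Quinn ∩ Diego: 10:00–12:15, 12:45–13:00, 13:30–13:45, 14:00–15:00.
Quinn ∩ Diego ∩ Oren: 11:45–12:15, 12:45–13:00, 14:15–15:00.
Windows ≥ 30 min: 11:45–12:15, 14:15–15:00.
That's 2 windows.

2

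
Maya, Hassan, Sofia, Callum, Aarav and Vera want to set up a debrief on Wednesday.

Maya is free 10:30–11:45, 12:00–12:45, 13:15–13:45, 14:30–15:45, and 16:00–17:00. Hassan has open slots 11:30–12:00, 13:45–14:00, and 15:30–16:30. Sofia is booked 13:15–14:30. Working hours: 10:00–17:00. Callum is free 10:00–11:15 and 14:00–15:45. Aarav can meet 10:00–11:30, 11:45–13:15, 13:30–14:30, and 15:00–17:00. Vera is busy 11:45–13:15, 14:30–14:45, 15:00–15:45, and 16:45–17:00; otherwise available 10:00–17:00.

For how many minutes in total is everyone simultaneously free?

0 minutes

Sofia free within 10:00–17:00: 10:00–13:15, 14:30–17:00.
Vera free within 10:00–17:00: 10:00–11:45, 13:15–14:30, 14:45–15:00, 15:45–16:45.
Maya ∩ Hassan: 11:30–11:45, 15:30–15:45, 16:00–16:30.
Maya ∩ Hassan ∩ Sofia: 11:30–11:45, 15:30–15:45, 16:00–16:30.
Maya ∩ Hassan ∩ Sofia ∩ Callum: 15:30–15:45.
Maya ∩ Hassan ∩ Sofia ∩ Callum ∩ Aarav: 15:30–15:45.
Maya ∩ Hassan ∩ Sofia ∩ Callum ∩ Aarav ∩ Vera: (none).
Total common minutes: 0.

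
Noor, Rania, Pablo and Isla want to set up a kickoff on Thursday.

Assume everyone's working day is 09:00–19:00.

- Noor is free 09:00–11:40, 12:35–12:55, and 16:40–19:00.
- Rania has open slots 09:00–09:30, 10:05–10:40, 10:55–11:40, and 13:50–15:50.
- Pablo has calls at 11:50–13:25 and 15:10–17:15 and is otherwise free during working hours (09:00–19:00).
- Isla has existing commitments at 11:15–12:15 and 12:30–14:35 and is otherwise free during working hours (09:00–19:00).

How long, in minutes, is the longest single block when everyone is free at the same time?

35 minutes

Pablo free within 09:00–19:00: 09:00–11:50, 13:25–15:10, 17:15–19:00.
Isla free within 09:00–19:00: 09:00–11:15, 12:15–12:30, 14:35–19:00.
Noor ∩ Rania: 09:00–09:30, 10:05–10:40, 10:55–11:40.
Noor ∩ Rania ∩ Pablo: 09:00–09:30, 10:05–10:40, 10:55–11:40.
Noor ∩ Rania ∩ Pablo ∩ Isla: 09:00–09:30, 10:05–10:40, 10:55–11:15.
Common window lengths: 30, 35, 20 min; longest is 35.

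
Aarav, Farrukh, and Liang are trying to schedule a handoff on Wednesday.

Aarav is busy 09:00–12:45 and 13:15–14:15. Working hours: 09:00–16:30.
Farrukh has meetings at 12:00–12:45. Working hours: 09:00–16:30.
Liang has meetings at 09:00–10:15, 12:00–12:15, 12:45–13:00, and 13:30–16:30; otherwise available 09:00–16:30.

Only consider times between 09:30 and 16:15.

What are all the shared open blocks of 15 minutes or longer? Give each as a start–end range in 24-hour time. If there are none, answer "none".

13:00–13:15

Aarav free within 09:00–16:30: 12:45–13:15, 14:15–16:30.
Farrukh free within 09:00–16:30: 09:00–12:00, 12:45–16:30.
Liang free within 09:00–16:30: 10:15–12:00, 12:15–12:45, 13:00–13:30.
Aarav ∩ Farrukh: 12:45–13:15, 14:15–16:30.
Aarav ∩ Farrukh ∩ Liang: 13:00–13:15.
Restricted to 09:30–16:15: 13:00–13:15.
Windows ≥ 15 min: 13:00–13:15.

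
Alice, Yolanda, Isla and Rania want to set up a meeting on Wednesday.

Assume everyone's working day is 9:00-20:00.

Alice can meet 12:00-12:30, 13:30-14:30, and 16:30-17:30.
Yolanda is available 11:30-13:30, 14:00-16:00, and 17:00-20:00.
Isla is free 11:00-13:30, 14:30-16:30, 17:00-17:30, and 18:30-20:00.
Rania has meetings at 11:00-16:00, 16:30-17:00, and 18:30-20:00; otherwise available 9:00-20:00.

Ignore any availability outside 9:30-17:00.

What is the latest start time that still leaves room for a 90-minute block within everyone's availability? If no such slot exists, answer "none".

none

Rania free within 09:00–20:00: 09:00–11:00, 16:00–16:30, 17:00–18:30.
Alice ∩ Yolanda: 12:00–12:30, 14:00–14:30, 17:00–17:30.
Alice ∩ Yolanda ∩ Isla: 12:00–12:30, 17:00–17:30.
Alice ∩ Yolanda ∩ Isla ∩ Rania: 17:00–17:30.
Restricted to 09:30–17:00: (none).
Windows ≥ 90 min: (none).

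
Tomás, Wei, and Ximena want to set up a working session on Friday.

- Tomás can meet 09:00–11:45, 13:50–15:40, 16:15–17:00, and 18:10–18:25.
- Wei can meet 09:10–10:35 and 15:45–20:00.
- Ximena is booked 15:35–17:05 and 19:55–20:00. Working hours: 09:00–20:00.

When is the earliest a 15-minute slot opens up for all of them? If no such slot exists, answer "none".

Ximena free within 09:00–20:00: 09:00–15:35, 17:05–19:55.
Tomás ∩ Wei: 09:10–10:35, 16:15–17:00, 18:10–18:25.
Tomás ∩ Wei ∩ Ximena: 09:10–10:35, 18:10–18:25.
Windows ≥ 15 min: 09:10–10:35, 18:10–18:25.
Earliest such window starts at 09:10.

09:10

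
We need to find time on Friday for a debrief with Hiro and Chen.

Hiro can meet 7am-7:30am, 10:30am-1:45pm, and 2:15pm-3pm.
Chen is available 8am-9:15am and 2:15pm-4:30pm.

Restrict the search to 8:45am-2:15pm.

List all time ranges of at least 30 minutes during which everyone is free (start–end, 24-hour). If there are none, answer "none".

Hiro ∩ Chen: 14:15–15:00.
Restricted to 08:45–14:15: (none).
Windows ≥ 30 min: (none).

none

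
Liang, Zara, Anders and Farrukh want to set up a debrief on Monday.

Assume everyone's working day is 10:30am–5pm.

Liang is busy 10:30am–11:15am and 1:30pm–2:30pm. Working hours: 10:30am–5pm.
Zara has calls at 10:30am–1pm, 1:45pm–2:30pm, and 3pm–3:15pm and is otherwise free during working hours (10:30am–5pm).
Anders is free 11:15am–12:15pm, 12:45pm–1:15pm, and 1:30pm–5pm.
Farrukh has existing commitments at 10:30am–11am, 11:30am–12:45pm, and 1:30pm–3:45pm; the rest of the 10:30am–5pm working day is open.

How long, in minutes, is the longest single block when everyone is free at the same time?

75 minutes

Liang free within 10:30–17:00: 11:15–13:30, 14:30–17:00.
Zara free within 10:30–17:00: 13:00–13:45, 14:30–15:00, 15:15–17:00.
Farrukh free within 10:30–17:00: 11:00–11:30, 12:45–13:30, 15:45–17:00.
Liang ∩ Zara: 13:00–13:30, 14:30–15:00, 15:15–17:00.
Liang ∩ Zara ∩ Anders: 13:00–13:15, 14:30–15:00, 15:15–17:00.
Liang ∩ Zara ∩ Anders ∩ Farrukh: 13:00–13:15, 15:45–17:00.
Common window lengths: 15, 75 min; longest is 75.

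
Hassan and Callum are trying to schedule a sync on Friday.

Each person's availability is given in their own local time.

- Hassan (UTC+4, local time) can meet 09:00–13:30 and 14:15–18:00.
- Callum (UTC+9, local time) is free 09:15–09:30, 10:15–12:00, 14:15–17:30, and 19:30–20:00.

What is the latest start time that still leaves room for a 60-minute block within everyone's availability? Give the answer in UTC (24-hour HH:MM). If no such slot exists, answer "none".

Hassan → UTC: 05:00–09:30, 10:15–14:00.
Callum → UTC: 00:15–00:30, 01:15–03:00, 05:15–08:30, 10:30–11:00.
Hassan ∩ Callum: 05:15–08:30, 10:30–11:00.
Windows ≥ 60 min: 05:15–08:30.
Latest start in the last window 05:15–08:30 is 08:30 − 60 min = 07:30.

07:30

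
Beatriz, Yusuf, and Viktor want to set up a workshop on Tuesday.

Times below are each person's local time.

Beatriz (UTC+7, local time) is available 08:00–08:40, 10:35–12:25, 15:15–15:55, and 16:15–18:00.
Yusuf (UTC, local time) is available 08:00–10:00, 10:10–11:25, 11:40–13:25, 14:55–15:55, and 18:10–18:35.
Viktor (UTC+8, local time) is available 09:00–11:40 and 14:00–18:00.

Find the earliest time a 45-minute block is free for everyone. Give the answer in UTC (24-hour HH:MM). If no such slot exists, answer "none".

09:15

Beatriz → UTC: 01:00–01:40, 03:35–05:25, 08:15–08:55, 09:15–11:00.
Yusuf → UTC: 08:00–10:00, 10:10–11:25, 11:40–13:25, 14:55–15:55, 18:10–18:35.
Viktor → UTC: 01:00–03:40, 06:00–10:00.
Beatriz ∩ Yusuf: 08:15–08:55, 09:15–10:00, 10:10–11:00.
Beatriz ∩ Yusuf ∩ Viktor: 08:15–08:55, 09:15–10:00.
Windows ≥ 45 min: 09:15–10:00.
Earliest such window starts at 09:15.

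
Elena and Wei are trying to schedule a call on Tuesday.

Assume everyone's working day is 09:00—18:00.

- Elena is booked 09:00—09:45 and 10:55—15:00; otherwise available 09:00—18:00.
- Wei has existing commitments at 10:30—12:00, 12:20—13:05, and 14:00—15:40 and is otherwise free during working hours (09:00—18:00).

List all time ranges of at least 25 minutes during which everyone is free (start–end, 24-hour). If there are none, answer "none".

09:45–10:30, 15:40–18:00

Elena free within 09:00–18:00: 09:45–10:55, 15:00–18:00.
Wei free within 09:00–18:00: 09:00–10:30, 12:00–12:20, 13:05–14:00, 15:40–18:00.
Elena ∩ Wei: 09:45–10:30, 15:40–18:00.
Windows ≥ 25 min: 09:45–10:30, 15:40–18:00.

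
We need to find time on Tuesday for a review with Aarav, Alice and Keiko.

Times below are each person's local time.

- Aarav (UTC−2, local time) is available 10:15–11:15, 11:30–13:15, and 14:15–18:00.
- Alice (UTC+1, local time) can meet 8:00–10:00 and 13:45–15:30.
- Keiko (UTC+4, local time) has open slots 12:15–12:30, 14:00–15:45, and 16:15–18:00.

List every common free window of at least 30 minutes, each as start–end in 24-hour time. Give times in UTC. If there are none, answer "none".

12:45–13:15, 13:30–14:00

Aarav → UTC: 12:15–13:15, 13:30–15:15, 16:15–20:00.
Alice → UTC: 07:00–09:00, 12:45–14:30.
Keiko → UTC: 08:15–08:30, 10:00–11:45, 12:15–14:00.
Aarav ∩ Alice: 12:45–13:15, 13:30–14:30.
Aarav ∩ Alice ∩ Keiko: 12:45–13:15, 13:30–14:00.
Windows ≥ 30 min: 12:45–13:15, 13:30–14:00.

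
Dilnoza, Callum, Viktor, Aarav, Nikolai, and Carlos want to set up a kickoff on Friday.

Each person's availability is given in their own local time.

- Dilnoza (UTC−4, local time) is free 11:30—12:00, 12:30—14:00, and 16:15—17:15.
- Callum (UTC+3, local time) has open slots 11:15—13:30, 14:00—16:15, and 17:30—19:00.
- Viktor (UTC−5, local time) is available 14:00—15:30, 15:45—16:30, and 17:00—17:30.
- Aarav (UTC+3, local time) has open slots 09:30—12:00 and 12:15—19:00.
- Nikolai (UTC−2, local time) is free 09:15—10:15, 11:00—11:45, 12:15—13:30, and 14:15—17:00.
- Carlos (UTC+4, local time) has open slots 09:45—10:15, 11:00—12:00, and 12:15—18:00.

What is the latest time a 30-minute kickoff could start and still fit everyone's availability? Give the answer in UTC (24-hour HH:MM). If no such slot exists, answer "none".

Dilnoza → UTC: 15:30–16:00, 16:30–18:00, 20:15–21:15.
Callum → UTC: 08:15–10:30, 11:00–13:15, 14:30–16:00.
Viktor → UTC: 19:00–20:30, 20:45–21:30, 22:00–22:30.
Aarav → UTC: 06:30–09:00, 09:15–16:00.
Nikolai → UTC: 11:15–12:15, 13:00–13:45, 14:15–15:30, 16:15–19:00.
Carlos → UTC: 05:45–06:15, 07:00–08:00, 08:15–14:00.
Dilnoza ∩ Callum: 15:30–16:00.
Dilnoza ∩ Callum ∩ Viktor: (none).
Dilnoza ∩ Callum ∩ Viktor ∩ Aarav: (none).
Dilnoza ∩ Callum ∩ Viktor ∩ Aarav ∩ Nikolai: (none).
Dilnoza ∩ Callum ∩ Viktor ∩ Aarav ∩ Nikolai ∩ Carlos: (none).
Windows ≥ 30 min: (none).

none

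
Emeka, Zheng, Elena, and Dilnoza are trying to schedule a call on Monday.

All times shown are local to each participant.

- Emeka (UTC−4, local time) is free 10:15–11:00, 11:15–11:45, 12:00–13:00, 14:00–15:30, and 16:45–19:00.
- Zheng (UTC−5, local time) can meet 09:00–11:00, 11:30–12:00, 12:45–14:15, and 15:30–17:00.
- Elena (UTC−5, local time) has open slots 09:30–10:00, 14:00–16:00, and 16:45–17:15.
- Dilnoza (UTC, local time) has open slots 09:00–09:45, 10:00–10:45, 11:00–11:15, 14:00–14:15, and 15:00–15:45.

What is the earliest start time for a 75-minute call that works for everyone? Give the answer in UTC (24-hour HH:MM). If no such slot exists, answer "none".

none

Emeka → UTC: 14:15–15:00, 15:15–15:45, 16:00–17:00, 18:00–19:30, 20:45–23:00.
Zheng → UTC: 14:00–16:00, 16:30–17:00, 17:45–19:15, 20:30–22:00.
Elena → UTC: 14:30–15:00, 19:00–21:00, 21:45–22:15.
Dilnoza → UTC: 09:00–09:45, 10:00–10:45, 11:00–11:15, 14:00–14:15, 15:00–15:45.
Emeka ∩ Zheng: 14:15–15:00, 15:15–15:45, 16:30–17:00, 18:00–19:15, 20:45–22:00.
Emeka ∩ Zheng ∩ Elena: 14:30–15:00, 19:00–19:15, 20:45–21:00, 21:45–22:00.
Emeka ∩ Zheng ∩ Elena ∩ Dilnoza: (none).
Windows ≥ 75 min: (none).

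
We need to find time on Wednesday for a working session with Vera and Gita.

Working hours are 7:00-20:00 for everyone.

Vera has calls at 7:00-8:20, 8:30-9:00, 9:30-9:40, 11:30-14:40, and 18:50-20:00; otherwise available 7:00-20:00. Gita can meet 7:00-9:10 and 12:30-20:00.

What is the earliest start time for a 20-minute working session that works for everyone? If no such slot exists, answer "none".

14:40

Vera free within 07:00–20:00: 08:20–08:30, 09:00–09:30, 09:40–11:30, 14:40–18:50.
Vera ∩ Gita: 08:20–08:30, 09:00–09:10, 14:40–18:50.
Windows ≥ 20 min: 14:40–18:50.
Earliest such window starts at 14:40.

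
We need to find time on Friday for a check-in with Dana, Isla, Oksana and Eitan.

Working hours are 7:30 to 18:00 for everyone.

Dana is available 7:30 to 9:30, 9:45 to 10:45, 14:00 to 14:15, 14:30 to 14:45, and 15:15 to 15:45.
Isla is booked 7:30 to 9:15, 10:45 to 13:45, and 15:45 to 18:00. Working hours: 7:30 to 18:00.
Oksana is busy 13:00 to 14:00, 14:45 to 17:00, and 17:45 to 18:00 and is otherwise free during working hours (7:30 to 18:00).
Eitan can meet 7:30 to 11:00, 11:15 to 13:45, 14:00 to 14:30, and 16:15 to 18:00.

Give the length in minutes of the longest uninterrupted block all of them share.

Isla free within 07:30–18:00: 09:15–10:45, 13:45–15:45.
Oksana free within 07:30–18:00: 07:30–13:00, 14:00–14:45, 17:00–17:45.
Dana ∩ Isla: 09:15–09:30, 09:45–10:45, 14:00–14:15, 14:30–14:45, 15:15–15:45.
Dana ∩ Isla ∩ Oksana: 09:15–09:30, 09:45–10:45, 14:00–14:15, 14:30–14:45.
Dana ∩ Isla ∩ Oksana ∩ Eitan: 09:15–09:30, 09:45–10:45, 14:00–14:15.
Common window lengths: 15, 60, 15 min; longest is 60.

60 minutes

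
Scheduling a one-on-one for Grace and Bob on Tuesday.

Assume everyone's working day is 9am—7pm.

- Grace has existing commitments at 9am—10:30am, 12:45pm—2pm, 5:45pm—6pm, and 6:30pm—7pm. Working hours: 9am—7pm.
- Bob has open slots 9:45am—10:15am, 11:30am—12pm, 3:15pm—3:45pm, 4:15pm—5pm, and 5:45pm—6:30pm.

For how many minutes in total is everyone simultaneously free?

Grace free within 09:00–19:00: 10:30–12:45, 14:00–17:45, 18:00–18:30.
Grace ∩ Bob: 11:30–12:00, 15:15–15:45, 16:15–17:00, 18:00–18:30.
Total common minutes: 30 + 30 + 45 + 30 = 135.

135 minutes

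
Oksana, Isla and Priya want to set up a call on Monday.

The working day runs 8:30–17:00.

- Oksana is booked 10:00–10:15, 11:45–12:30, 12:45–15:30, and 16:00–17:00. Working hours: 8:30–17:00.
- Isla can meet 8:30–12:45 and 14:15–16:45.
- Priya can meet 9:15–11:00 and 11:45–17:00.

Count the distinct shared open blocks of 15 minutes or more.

Oksana free within 08:30–17:00: 08:30–10:00, 10:15–11:45, 12:30–12:45, 15:30–16:00.
Oksana ∩ Isla: 08:30–10:00, 10:15–11:45, 12:30–12:45, 15:30–16:00.
Oksana ∩ Isla ∩ Priya: 09:15–10:00, 10:15–11:00, 12:30–12:45, 15:30–16:00.
Windows ≥ 15 min: 09:15–10:00, 10:15–11:00, 12:30–12:45, 15:30–16:00.
That's 4 windows.

4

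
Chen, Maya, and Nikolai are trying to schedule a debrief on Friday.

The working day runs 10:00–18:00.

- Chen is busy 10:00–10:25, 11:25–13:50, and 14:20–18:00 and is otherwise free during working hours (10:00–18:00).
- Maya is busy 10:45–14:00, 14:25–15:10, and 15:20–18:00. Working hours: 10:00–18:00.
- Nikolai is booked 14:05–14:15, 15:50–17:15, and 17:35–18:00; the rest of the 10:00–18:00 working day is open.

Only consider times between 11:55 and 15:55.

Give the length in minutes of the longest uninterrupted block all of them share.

5 minutes

Chen free within 10:00–18:00: 10:25–11:25, 13:50–14:20.
Maya free within 10:00–18:00: 10:00–10:45, 14:00–14:25, 15:10–15:20.
Nikolai free within 10:00–18:00: 10:00–14:05, 14:15–15:50, 17:15–17:35.
Chen ∩ Maya: 10:25–10:45, 14:00–14:20.
Chen ∩ Maya ∩ Nikolai: 10:25–10:45, 14:00–14:05, 14:15–14:20.
Restricted to 11:55–15:55: 14:00–14:05, 14:15–14:20.
Common window lengths: 5, 5 min; longest is 5.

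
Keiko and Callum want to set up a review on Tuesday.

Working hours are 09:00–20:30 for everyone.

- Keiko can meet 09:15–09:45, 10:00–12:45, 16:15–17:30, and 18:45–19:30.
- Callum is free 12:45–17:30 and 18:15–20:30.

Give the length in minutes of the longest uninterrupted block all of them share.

75 minutes

Keiko ∩ Callum: 16:15–17:30, 18:45–19:30.
Common window lengths: 75, 45 min; longest is 75.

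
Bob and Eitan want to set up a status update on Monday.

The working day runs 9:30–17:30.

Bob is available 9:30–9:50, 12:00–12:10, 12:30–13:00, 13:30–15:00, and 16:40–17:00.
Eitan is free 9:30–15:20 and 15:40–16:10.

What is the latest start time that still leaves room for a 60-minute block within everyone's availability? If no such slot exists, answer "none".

14:00

Bob ∩ Eitan: 09:30–09:50, 12:00–12:10, 12:30–13:00, 13:30–15:00.
Windows ≥ 60 min: 13:30–15:00.
Latest start in the last window 13:30–15:00 is 15:00 − 60 min = 14:00.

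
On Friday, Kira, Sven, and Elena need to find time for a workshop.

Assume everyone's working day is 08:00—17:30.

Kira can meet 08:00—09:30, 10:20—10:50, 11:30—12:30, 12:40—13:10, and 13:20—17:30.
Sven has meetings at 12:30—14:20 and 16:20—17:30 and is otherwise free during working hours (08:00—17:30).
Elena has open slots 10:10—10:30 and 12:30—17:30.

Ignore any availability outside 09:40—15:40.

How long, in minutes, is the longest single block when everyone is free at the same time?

80 minutes

Sven free within 08:00–17:30: 08:00–12:30, 14:20–16:20.
Kira ∩ Sven: 08:00–09:30, 10:20–10:50, 11:30–12:30, 14:20–16:20.
Kira ∩ Sven ∩ Elena: 10:20–10:30, 14:20–16:20.
Restricted to 09:40–15:40: 10:20–10:30, 14:20–15:40.
Common window lengths: 10, 80 min; longest is 80.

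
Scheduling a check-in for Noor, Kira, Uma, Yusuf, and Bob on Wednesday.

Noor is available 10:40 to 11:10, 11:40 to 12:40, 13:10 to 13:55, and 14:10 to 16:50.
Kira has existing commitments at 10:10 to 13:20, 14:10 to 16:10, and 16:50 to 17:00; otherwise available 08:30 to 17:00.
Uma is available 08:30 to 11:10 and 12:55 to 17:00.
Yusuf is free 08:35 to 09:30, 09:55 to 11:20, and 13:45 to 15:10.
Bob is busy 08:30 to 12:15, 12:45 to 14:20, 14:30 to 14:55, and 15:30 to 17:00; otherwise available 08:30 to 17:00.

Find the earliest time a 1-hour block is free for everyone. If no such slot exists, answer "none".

Kira free within 08:30–17:00: 08:30–10:10, 13:20–14:10, 16:10–16:50.
Bob free within 08:30–17:00: 12:15–12:45, 14:20–14:30, 14:55–15:30.
Noor ∩ Kira: 13:20–13:55, 16:10–16:50.
Noor ∩ Kira ∩ Uma: 13:20–13:55, 16:10–16:50.
Noor ∩ Kira ∩ Uma ∩ Yusuf: 13:45–13:55.
Noor ∩ Kira ∩ Uma ∩ Yusuf ∩ Bob: (none).
Windows ≥ 60 min: (none).

none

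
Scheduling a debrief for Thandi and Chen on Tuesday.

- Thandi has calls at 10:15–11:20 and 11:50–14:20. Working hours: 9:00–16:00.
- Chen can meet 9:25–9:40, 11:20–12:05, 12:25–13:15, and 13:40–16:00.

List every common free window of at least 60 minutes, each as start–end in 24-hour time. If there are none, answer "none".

14:20–16:00

Thandi free within 09:00–16:00: 09:00–10:15, 11:20–11:50, 14:20–16:00.
Thandi ∩ Chen: 09:25–09:40, 11:20–11:50, 14:20–16:00.
Windows ≥ 60 min: 14:20–16:00.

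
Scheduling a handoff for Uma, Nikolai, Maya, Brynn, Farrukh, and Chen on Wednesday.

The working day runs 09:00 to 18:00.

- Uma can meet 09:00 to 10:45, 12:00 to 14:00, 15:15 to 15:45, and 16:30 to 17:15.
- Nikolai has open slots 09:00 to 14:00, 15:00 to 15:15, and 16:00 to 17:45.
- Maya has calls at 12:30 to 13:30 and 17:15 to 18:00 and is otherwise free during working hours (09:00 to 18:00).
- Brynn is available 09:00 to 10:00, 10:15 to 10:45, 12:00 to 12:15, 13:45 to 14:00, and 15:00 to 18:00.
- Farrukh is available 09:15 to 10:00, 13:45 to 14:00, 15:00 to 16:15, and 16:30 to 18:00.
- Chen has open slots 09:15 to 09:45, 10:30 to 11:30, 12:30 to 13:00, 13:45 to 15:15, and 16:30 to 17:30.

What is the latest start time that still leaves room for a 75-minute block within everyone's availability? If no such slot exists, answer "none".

Maya free within 09:00–18:00: 09:00–12:30, 13:30–17:15.
Uma ∩ Nikolai: 09:00–10:45, 12:00–14:00, 16:30–17:15.
Uma ∩ Nikolai ∩ Maya: 09:00–10:45, 12:00–12:30, 13:30–14:00, 16:30–17:15.
Uma ∩ Nikolai ∩ Maya ∩ Brynn: 09:00–10:00, 10:15–10:45, 12:00–12:15, 13:45–14:00, 16:30–17:15.
Uma ∩ Nikolai ∩ Maya ∩ Brynn ∩ Farrukh: 09:15–10:00, 13:45–14:00, 16:30–17:15.
Uma ∩ Nikolai ∩ Maya ∩ Brynn ∩ Farrukh ∩ Chen: 09:15–09:45, 13:45–14:00, 16:30–17:15.
Windows ≥ 75 min: (none).

none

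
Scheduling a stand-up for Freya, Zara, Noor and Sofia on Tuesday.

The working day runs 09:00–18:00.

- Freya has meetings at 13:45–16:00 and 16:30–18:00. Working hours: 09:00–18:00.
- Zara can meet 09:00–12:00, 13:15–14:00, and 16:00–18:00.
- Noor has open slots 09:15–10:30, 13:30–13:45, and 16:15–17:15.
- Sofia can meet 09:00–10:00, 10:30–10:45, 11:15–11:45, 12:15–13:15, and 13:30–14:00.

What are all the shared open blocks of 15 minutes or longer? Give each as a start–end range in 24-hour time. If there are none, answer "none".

Freya free within 09:00–18:00: 09:00–13:45, 16:00–16:30.
Freya ∩ Zara: 09:00–12:00, 13:15–13:45, 16:00–16:30.
Freya ∩ Zara ∩ Noor: 09:15–10:30, 13:30–13:45, 16:15–16:30.
Freya ∩ Zara ∩ Noor ∩ Sofia: 09:15–10:00, 13:30–13:45.
Windows ≥ 15 min: 09:15–10:00, 13:30–13:45.

09:15–10:00, 13:30–13:45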